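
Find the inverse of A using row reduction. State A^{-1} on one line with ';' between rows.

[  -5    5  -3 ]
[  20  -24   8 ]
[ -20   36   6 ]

Gauss-Jordan on [A | I]:
R1 <- (1/-5)*R1:  [    1    -1   3/5  |  -1/5     0     0 ]
R2 <- R2 - (20)*R1:  [  0  -4  -4  |   4   1   0 ]
R3 <- R3 - (-20)*R1:  [  0  16  18  |  -4   0   1 ]
R2 <- (1/-4)*R2:  [    0     1     1  |    -1  -1/4     0 ]
R1 <- R1 - (-1)*R2:  [    1     0   8/5  |  -6/5  -1/4     0 ]
R3 <- R3 - (16)*R2:  [  0   0   2  |  12   4   1 ]
R3 <- (1/2)*R3:  [   0    0    1  |    6    2  1/2 ]
R1 <- R1 - (8/5)*R3:  [      1       0       0  |   -54/5  -69/20    -4/5 ]
R2 <- R2 - (1)*R3:  [    0     1     0  |    -7  -9/4  -1/2 ]
Right block of [I | A^{-1}] is the inverse:
[ -54/5  -69/20  -4/5 ]
[    -7    -9/4  -1/2 ]
[     6       2   1/2 ]

inverse = [-54/5 -69/20 -4/5; -7 -9/4 -1/2; 6 2 1/2]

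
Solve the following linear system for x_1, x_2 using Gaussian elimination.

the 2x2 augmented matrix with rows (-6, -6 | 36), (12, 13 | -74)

Forward elimination on [A|b]:
R2 <- R2 - (-2)*R1:  [  0   1  -2 ]
Row echelon form:
[ -6  -6  |  36 ]
[  0   1  |  -2 ]
Back-substitution:
x_2 = (-2) / 1 = -2
x_1 = (36 - (-6)*(-2)) / -6 = -4

(-4, -2)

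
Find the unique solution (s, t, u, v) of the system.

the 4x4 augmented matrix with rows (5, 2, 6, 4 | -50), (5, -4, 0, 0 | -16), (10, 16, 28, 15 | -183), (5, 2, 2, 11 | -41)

Forward elimination on [A|b]:
R2 <- R2 - (1)*R1:  [  0  -6  -6  -4  34 ]
R3 <- R3 - (2)*R1:  [   0   12   16    7  -83 ]
R4 <- R4 - (1)*R1:  [  0   0  -4   7   9 ]
R3 <- R3 - (-2)*R2:  [   0    0    4   -1  -15 ]
R4 <- R4 - (-1)*R3:  [  0   0   0   6  -6 ]
Row echelon form:
[ 5   2   6   4  |  -50 ]
[ 0  -6  -6  -4  |   34 ]
[ 0   0   4  -1  |  -15 ]
[ 0   0   0   6  |   -6 ]
Back-substitution:
v = (-6) / 6 = -1
u = (-15 - (-1)*(-1)) / 4 = -4
t = (34 - (-6)*(-4) - (-4)*(-1)) / -6 = -1
s = (-50 - (2)*(-1) - (6)*(-4) - (4)*(-1)) / 5 = -4

(-4, -1, -4, -1)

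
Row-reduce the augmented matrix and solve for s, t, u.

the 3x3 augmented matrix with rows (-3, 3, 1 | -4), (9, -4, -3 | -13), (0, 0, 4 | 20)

(-2, -5, 5)

Forward elimination on [A|b]:
R2 <- R2 - (-3)*R1:  [   0    5    0  -25 ]
Row echelon form:
[ -3  3  1  |   -4 ]
[  0  5  0  |  -25 ]
[  0  0  4  |   20 ]
Back-substitution:
u = (20) / 4 = 5
t = (-25) / 5 = -5
s = (-4 - (3)*(-5) - (1)*(5)) / -3 = -2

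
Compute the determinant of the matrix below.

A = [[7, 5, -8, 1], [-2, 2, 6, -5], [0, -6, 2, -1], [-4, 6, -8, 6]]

Forward elimination:
R2 <- R2 - (-2/7)*R1:  [     0   24/7   26/7  -33/7 ]
R4 <- R4 - (-4/7)*R1:  [     0   62/7  -88/7   46/7 ]
R3 <- R3 - (-7/4)*R2:  [     0      0   17/2  -37/4 ]
R4 <- R4 - (31/12)*R2:  [      0       0  -133/6    75/4 ]
R4 <- R4 - (-133/51)*R3:  [       0        0        0  -274/51 ]
Upper-triangular form:
[ 7     5    -8        1 ]
[ 0  24/7  26/7    -33/7 ]
[ 0     0  17/2    -37/4 ]
[ 0     0     0  -274/51 ]
det(A) = (-1)^0 * (7) * (24/7) * (17/2) * (-274/51) = -1096  (0 row swaps -> sign +1)

det(A) = -1096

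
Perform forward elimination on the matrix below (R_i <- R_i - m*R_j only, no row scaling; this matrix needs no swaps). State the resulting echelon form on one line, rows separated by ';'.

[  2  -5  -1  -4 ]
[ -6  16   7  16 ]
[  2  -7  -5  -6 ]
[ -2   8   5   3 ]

Forward elimination:
R2 <- R2 - (-3)*R1:  [ 0  1  4  4 ]
R3 <- R3 - (1)*R1:  [  0  -2  -4  -2 ]
R4 <- R4 - (-1)*R1:  [  0   3   4  -1 ]
R3 <- R3 - (-2)*R2:  [ 0  0  4  6 ]
R4 <- R4 - (3)*R2:  [   0    0   -8  -13 ]
R4 <- R4 - (-2)*R3:  [  0   0   0  -1 ]
Row echelon form:
[ 2  -5  -1  -4 ]
[ 0   1   4   4 ]
[ 0   0   4   6 ]
[ 0   0   0  -1 ]

REF = [2 -5 -1 -4; 0 1 4 4; 0 0 4 6; 0 0 0 -1]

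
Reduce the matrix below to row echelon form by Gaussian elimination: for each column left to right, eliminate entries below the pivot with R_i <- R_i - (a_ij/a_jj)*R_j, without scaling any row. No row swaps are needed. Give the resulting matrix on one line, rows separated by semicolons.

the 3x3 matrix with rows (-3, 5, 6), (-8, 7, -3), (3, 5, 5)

Forward elimination:
R2 <- R2 - (8/3)*R1:  [     0  -19/3    -19 ]
R3 <- R3 - (-1)*R1:  [  0  10  11 ]
R3 <- R3 - (-30/19)*R2:  [   0    0  -19 ]
Row echelon form:
[ -3      5    6 ]
[  0  -19/3  -19 ]
[  0      0  -19 ]

REF = [-3 5 6; 0 -19/3 -19; 0 0 -19]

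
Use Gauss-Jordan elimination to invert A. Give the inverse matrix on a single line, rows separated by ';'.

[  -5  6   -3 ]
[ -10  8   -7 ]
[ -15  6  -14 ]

Gauss-Jordan on [A | I]:
R1 <- (1/-5)*R1:  [    1  -6/5   3/5  |  -1/5     0     0 ]
R2 <- R2 - (-10)*R1:  [  0  -4  -1  |  -2   1   0 ]
R3 <- R3 - (-15)*R1:  [   0  -12   -5  |   -3    0    1 ]
R2 <- (1/-4)*R2:  [    0     1   1/4  |   1/2  -1/4     0 ]
R1 <- R1 - (-6/5)*R2:  [     1      0   9/10  |    2/5  -3/10      0 ]
R3 <- R3 - (-12)*R2:  [  0   0  -2  |   3  -3   1 ]
R3 <- (1/-2)*R3:  [    0     0     1  |  -3/2   3/2  -1/2 ]
R1 <- R1 - (9/10)*R3:  [      1       0       0  |     7/4  -33/20    9/20 ]
R2 <- R2 - (1/4)*R3:  [    0     1     0  |   7/8  -5/8   1/8 ]
Right block of [I | A^{-1}] is the inverse:
[  7/4  -33/20  9/20 ]
[  7/8    -5/8   1/8 ]
[ -3/2     3/2  -1/2 ]

inverse = [7/4 -33/20 9/20; 7/8 -5/8 1/8; -3/2 3/2 -1/2]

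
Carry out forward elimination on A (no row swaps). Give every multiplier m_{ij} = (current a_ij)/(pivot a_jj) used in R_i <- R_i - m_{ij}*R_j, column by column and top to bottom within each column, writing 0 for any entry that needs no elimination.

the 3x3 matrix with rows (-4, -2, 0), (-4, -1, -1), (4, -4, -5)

Forward elimination:
R2 <- R2 - (1)*R1:  [  0   1  -1 ]
R3 <- R3 - (-1)*R1:  [  0  -6  -5 ]
R3 <- R3 - (-6)*R2:  [   0    0  -11 ]
Multipliers (in order of application): m_{21} = 1, m_{31} = -1, m_{32} = -6

multipliers: 1, -1, -6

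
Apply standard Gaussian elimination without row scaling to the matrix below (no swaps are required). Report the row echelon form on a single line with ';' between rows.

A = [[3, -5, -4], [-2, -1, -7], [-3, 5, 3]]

REF = [3 -5 -4; 0 -13/3 -29/3; 0 0 -1]

Forward elimination:
R2 <- R2 - (-2/3)*R1:  [     0  -13/3  -29/3 ]
R3 <- R3 - (-1)*R1:  [  0   0  -1 ]
Row echelon form:
[ 3     -5     -4 ]
[ 0  -13/3  -29/3 ]
[ 0      0     -1 ]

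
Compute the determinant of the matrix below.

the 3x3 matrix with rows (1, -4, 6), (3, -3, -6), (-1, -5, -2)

det(A) = -180

Forward elimination:
R2 <- R2 - (3)*R1:  [   0    9  -24 ]
R3 <- R3 - (-1)*R1:  [  0  -9   4 ]
R3 <- R3 - (-1)*R2:  [   0    0  -20 ]
Upper-triangular form:
[ 1  -4    6 ]
[ 0   9  -24 ]
[ 0   0  -20 ]
det(A) = (-1)^0 * (1) * (9) * (-20) = -180  (0 row swaps -> sign +1)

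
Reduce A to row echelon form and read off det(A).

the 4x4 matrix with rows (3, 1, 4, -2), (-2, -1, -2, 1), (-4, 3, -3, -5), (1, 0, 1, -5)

Forward elimination:
R2 <- R2 - (-2/3)*R1:  [    0  -1/3   2/3  -1/3 ]
R3 <- R3 - (-4/3)*R1:  [     0   13/3    7/3  -23/3 ]
R4 <- R4 - (1/3)*R1:  [     0   -1/3   -1/3  -13/3 ]
R3 <- R3 - (-13)*R2:  [   0    0   11  -12 ]
R4 <- R4 - (1)*R2:  [  0   0  -1  -4 ]
R4 <- R4 - (-1/11)*R3:  [      0       0       0  -56/11 ]
Upper-triangular form:
[ 3     1    4      -2 ]
[ 0  -1/3  2/3    -1/3 ]
[ 0     0   11     -12 ]
[ 0     0    0  -56/11 ]
det(A) = (-1)^0 * (3) * (-1/3) * (11) * (-56/11) = 56  (0 row swaps -> sign +1)

det(A) = 56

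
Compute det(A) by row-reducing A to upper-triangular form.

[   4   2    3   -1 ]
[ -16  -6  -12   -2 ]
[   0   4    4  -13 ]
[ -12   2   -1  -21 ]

det(A) = 64

Forward elimination:
R2 <- R2 - (-4)*R1:  [  0   2   0  -6 ]
R4 <- R4 - (-3)*R1:  [   0    8    8  -24 ]
R3 <- R3 - (2)*R2:  [  0   0   4  -1 ]
R4 <- R4 - (4)*R2:  [ 0  0  8  0 ]
R4 <- R4 - (2)*R3:  [ 0  0  0  2 ]
Upper-triangular form:
[ 4  2  3  -1 ]
[ 0  2  0  -6 ]
[ 0  0  4  -1 ]
[ 0  0  0   2 ]
det(A) = (-1)^0 * (4) * (2) * (4) * (2) = 64  (0 row swaps -> sign +1)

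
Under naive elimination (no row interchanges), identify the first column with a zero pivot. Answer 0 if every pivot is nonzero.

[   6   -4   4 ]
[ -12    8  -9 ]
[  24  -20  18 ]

first zero-pivot column = 2

Naive forward elimination:
R2 <- R2 - (-2)*R1:  [  0   0  -1 ]
R3 <- R3 - (4)*R1:  [  0  -4   2 ]
Matrix at this point:
[ 6  -4   4 ]
[ 0   0  -1 ]
[ 0  -4   2 ]
Pivot entry (2,2) is zero but row 3 has -4 in column 2 -> naive elimination stops; a row interchange (e.g. R2 <-> R3) would be required here.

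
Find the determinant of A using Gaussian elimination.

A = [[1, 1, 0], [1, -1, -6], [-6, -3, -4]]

det(A) = 26

Forward elimination:
R2 <- R2 - (1)*R1:  [  0  -2  -6 ]
R3 <- R3 - (-6)*R1:  [  0   3  -4 ]
R3 <- R3 - (-3/2)*R2:  [   0    0  -13 ]
Upper-triangular form:
[ 1   1    0 ]
[ 0  -2   -6 ]
[ 0   0  -13 ]
det(A) = (-1)^0 * (1) * (-2) * (-13) = 26  (0 row swaps -> sign +1)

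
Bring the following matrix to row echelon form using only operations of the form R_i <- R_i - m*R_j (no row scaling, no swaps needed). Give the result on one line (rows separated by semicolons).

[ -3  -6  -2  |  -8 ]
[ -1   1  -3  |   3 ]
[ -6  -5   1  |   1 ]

REF = [-3 -6 -2 -8; 0 3 -7/3 17/3; 0 0 94/9 34/9]

Forward elimination:
R2 <- R2 - (1/3)*R1:  [    0     3  -7/3  17/3 ]
R3 <- R3 - (2)*R1:  [  0   7   5  17 ]
R3 <- R3 - (7/3)*R2:  [    0     0  94/9  34/9 ]
Row echelon form:
[ -3  -6    -2  |    -8 ]
[  0   3  -7/3  |  17/3 ]
[  0   0  94/9  |  34/9 ]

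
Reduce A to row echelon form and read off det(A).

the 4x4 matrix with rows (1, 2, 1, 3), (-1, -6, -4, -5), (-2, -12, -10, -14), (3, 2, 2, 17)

Forward elimination:
R2 <- R2 - (-1)*R1:  [  0  -4  -3  -2 ]
R3 <- R3 - (-2)*R1:  [  0  -8  -8  -8 ]
R4 <- R4 - (3)*R1:  [  0  -4  -1   8 ]
R3 <- R3 - (2)*R2:  [  0   0  -2  -4 ]
R4 <- R4 - (1)*R2:  [  0   0   2  10 ]
R4 <- R4 - (-1)*R3:  [ 0  0  0  6 ]
Upper-triangular form:
[ 1   2   1   3 ]
[ 0  -4  -3  -2 ]
[ 0   0  -2  -4 ]
[ 0   0   0   6 ]
det(A) = (-1)^0 * (1) * (-4) * (-2) * (6) = 48  (0 row swaps -> sign +1)

det(A) = 48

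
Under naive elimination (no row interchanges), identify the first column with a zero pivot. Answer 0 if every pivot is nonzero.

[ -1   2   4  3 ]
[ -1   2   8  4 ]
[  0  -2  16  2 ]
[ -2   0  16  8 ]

first zero-pivot column = 2

Naive forward elimination:
R2 <- R2 - (1)*R1:  [ 0  0  4  1 ]
R4 <- R4 - (2)*R1:  [  0  -4   8   2 ]
Matrix at this point:
[ -1   2   4  3 ]
[  0   0   4  1 ]
[  0  -2  16  2 ]
[  0  -4   8  2 ]
Pivot entry (2,2) is zero but row 3 has -2 in column 2 -> naive elimination stops; a row interchange (e.g. R2 <-> R3) would be required here.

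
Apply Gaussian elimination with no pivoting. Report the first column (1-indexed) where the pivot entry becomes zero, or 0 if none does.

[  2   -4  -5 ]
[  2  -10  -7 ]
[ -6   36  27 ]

Naive forward elimination:
R2 <- R2 - (1)*R1:  [  0  -6  -2 ]
R3 <- R3 - (-3)*R1:  [  0  24  12 ]
R3 <- R3 - (-4)*R2:  [ 0  0  4 ]
All pivots nonzero; naive elimination completes without hitting a zero pivot.

first zero-pivot column = 0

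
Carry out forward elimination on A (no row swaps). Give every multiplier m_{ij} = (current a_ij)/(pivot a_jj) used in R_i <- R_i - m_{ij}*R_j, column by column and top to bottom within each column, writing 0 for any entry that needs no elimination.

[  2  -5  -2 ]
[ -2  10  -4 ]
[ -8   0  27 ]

multipliers: -1, -4, -4

Forward elimination:
R2 <- R2 - (-1)*R1:  [  0   5  -6 ]
R3 <- R3 - (-4)*R1:  [   0  -20   19 ]
R3 <- R3 - (-4)*R2:  [  0   0  -5 ]
Multipliers (in order of application): m_{21} = -1, m_{31} = -4, m_{32} = -4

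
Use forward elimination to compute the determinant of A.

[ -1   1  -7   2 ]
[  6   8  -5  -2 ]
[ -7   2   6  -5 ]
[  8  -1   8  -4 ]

Forward elimination:
R2 <- R2 - (-6)*R1:  [   0   14  -47   10 ]
R3 <- R3 - (7)*R1:  [   0   -5   55  -19 ]
R4 <- R4 - (-8)*R1:  [   0    7  -48   12 ]
R3 <- R3 - (-5/14)*R2:  [      0       0  535/14  -108/7 ]
R4 <- R4 - (1/2)*R2:  [     0      0  -49/2      7 ]
R4 <- R4 - (-343/535)*R3:  [         0          0          0  -1547/535 ]
Upper-triangular form:
[ -1   1      -7          2 ]
[  0  14     -47         10 ]
[  0   0  535/14     -108/7 ]
[  0   0       0  -1547/535 ]
det(A) = (-1)^0 * (-1) * (14) * (535/14) * (-1547/535) = 1547  (0 row swaps -> sign +1)

det(A) = 1547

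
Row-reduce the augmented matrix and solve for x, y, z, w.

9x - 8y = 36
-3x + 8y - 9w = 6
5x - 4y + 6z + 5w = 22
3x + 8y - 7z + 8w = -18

Forward elimination on [A|b]:
R2 <- R2 - (-1/3)*R1:  [    0  16/3     0    -9    18 ]
R3 <- R3 - (5/9)*R1:  [   0  4/9    6    5    2 ]
R4 <- R4 - (1/3)*R1:  [    0  32/3    -7     8   -30 ]
R3 <- R3 - (1/12)*R2:  [    0     0     6  23/4   1/2 ]
R4 <- R4 - (2)*R2:  [   0    0   -7   26  -66 ]
R4 <- R4 - (-7/6)*R3:  [       0        0        0   785/24  -785/12 ]
Row echelon form:
[ 9    -8  0       0  |       36 ]
[ 0  16/3  0      -9  |       18 ]
[ 0     0  6    23/4  |      1/2 ]
[ 0     0  0  785/24  |  -785/12 ]
Back-substitution:
w = (-785/12) / (785/24) = -2
z = (1/2 - (23/4)*(-2)) / 6 = 2
y = (18 - (-9)*(-2)) / (16/3) = 0
x = (36 - (-8)*(0)) / 9 = 4

(4, 0, 2, -2)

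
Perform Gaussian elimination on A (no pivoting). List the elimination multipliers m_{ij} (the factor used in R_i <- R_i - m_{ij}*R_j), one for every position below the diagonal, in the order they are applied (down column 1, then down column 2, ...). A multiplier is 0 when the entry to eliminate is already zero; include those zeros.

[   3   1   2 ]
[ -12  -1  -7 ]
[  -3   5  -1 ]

multipliers: -4, -1, 2

Forward elimination:
R2 <- R2 - (-4)*R1:  [ 0  3  1 ]
R3 <- R3 - (-1)*R1:  [ 0  6  1 ]
R3 <- R3 - (2)*R2:  [  0   0  -1 ]
Multipliers (in order of application): m_{21} = -4, m_{31} = -1, m_{32} = 2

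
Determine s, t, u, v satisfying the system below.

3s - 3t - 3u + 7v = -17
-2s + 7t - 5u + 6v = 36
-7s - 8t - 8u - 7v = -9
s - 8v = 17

Forward elimination on [A|b]:
R2 <- R2 - (-2/3)*R1:  [    0     5    -7  32/3  74/3 ]
R3 <- R3 - (-7/3)*R1:  [      0     -15     -15    28/3  -146/3 ]
R4 <- R4 - (1/3)*R1:  [     0      1      1  -31/3   68/3 ]
R3 <- R3 - (-3)*R2:  [     0      0    -36  124/3   76/3 ]
R4 <- R4 - (1/5)*R2:  [       0        0     12/5  -187/15   266/15 ]
R4 <- R4 - (-1/15)*R3:  [       0        0        0  -437/45   874/45 ]
Row echelon form:
[ 3  -3   -3        7  |     -17 ]
[ 0   5   -7     32/3  |    74/3 ]
[ 0   0  -36    124/3  |    76/3 ]
[ 0   0    0  -437/45  |  874/45 ]
Back-substitution:
v = (874/45) / (-437/45) = -2
u = (76/3 - (124/3)*(-2)) / -36 = -3
t = (74/3 - (-7)*(-3) - (32/3)*(-2)) / 5 = 5
s = (-17 - (-3)*(5) - (-3)*(-3) - (7)*(-2)) / 3 = 1

(1, 5, -3, -2)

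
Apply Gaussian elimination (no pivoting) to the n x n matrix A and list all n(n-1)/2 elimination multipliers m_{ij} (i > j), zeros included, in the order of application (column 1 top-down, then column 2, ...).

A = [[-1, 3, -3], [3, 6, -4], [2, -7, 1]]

multipliers: -3, -2, -1/15

Forward elimination:
R2 <- R2 - (-3)*R1:  [   0   15  -13 ]
R3 <- R3 - (-2)*R1:  [  0  -1  -5 ]
R3 <- R3 - (-1/15)*R2:  [      0       0  -88/15 ]
Multipliers (in order of application): m_{21} = -3, m_{31} = -2, m_{32} = -1/15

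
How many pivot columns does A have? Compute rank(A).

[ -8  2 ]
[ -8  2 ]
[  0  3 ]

rank(A) = 2

Row reduction:
R2 <- R2 - (1)*R1:  [ 0  0 ]
R2 <-> R3   (pivot in column 2 was zero)
[ -8  2 ]
[  0  3 ]
[  0  0 ]
Row echelon form:
[ -8  2 ]
[  0  3 ]
[  0  0 ]
Nonzero rows / pivot columns: 2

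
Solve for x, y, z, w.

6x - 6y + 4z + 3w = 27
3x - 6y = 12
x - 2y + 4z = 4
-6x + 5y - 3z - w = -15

Forward elimination on [A|b]:
R2 <- R2 - (1/2)*R1:  [    0    -3    -2  -3/2  -3/2 ]
R3 <- R3 - (1/6)*R1:  [    0    -1  10/3  -1/2  -1/2 ]
R4 <- R4 - (-1)*R1:  [  0  -1   1   2  12 ]
R3 <- R3 - (1/3)*R2:  [ 0  0  4  0  0 ]
R4 <- R4 - (1/3)*R2:  [    0     0   5/3   5/2  25/2 ]
R4 <- R4 - (5/12)*R3:  [    0     0     0   5/2  25/2 ]
Row echelon form:
[ 6  -6   4     3  |    27 ]
[ 0  -3  -2  -3/2  |  -3/2 ]
[ 0   0   4     0  |     0 ]
[ 0   0   0   5/2  |  25/2 ]
Back-substitution:
w = (25/2) / (5/2) = 5
z = (0) / 4 = 0
y = (-3/2 - (-2)*(0) - (-3/2)*(5)) / -3 = -2
x = (27 - (-6)*(-2) - (4)*(0) - (3)*(5)) / 6 = 0

(0, -2, 0, 5)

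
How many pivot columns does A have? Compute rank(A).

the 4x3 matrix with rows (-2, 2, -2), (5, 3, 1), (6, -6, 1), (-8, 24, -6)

rank(A) = 3

Row reduction:
R2 <- R2 - (-5/2)*R1:  [  0   8  -4 ]
R3 <- R3 - (-3)*R1:  [  0   0  -5 ]
R4 <- R4 - (4)*R1:  [  0  16   2 ]
R4 <- R4 - (2)*R2:  [  0   0  10 ]
R4 <- R4 - (-2)*R3:  [ 0  0  0 ]
Row echelon form:
[ -2  2  -2 ]
[  0  8  -4 ]
[  0  0  -5 ]
[  0  0   0 ]
Nonzero rows / pivot columns: 3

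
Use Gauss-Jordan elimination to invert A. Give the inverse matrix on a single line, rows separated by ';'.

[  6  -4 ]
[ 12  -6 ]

Gauss-Jordan on [A | I]:
R1 <- (1/6)*R1:  [    1  -2/3  |   1/6     0 ]
R2 <- R2 - (12)*R1:  [  0   2  |  -2   1 ]
R2 <- (1/2)*R2:  [   0    1  |   -1  1/2 ]
R1 <- R1 - (-2/3)*R2:  [    1     0  |  -1/2   1/3 ]
Right block of [I | A^{-1}] is the inverse:
[ -1/2  1/3 ]
[   -1  1/2 ]

inverse = [-1/2 1/3; -1 1/2]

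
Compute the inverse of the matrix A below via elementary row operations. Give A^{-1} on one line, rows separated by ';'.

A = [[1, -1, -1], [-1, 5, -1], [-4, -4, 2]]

inverse = [-1/4 -1/4 -1/4; -1/4 1/12 -1/12; -1 -1/3 -1/6]

Gauss-Jordan on [A | I]:
R2 <- R2 - (-1)*R1:  [  0   4  -2  |   1   1   0 ]
R3 <- R3 - (-4)*R1:  [  0  -8  -2  |   4   0   1 ]
R2 <- (1/4)*R2:  [    0     1  -1/2  |   1/4   1/4     0 ]
R1 <- R1 - (-1)*R2:  [    1     0  -3/2  |   5/4   1/4     0 ]
R3 <- R3 - (-8)*R2:  [  0   0  -6  |   6   2   1 ]
R3 <- (1/-6)*R3:  [    0     0     1  |    -1  -1/3  -1/6 ]
R1 <- R1 - (-3/2)*R3:  [    1     0     0  |  -1/4  -1/4  -1/4 ]
R2 <- R2 - (-1/2)*R3:  [     0      1      0  |   -1/4   1/12  -1/12 ]
Right block of [I | A^{-1}] is the inverse:
[ -1/4  -1/4   -1/4 ]
[ -1/4  1/12  -1/12 ]
[   -1  -1/3   -1/6 ]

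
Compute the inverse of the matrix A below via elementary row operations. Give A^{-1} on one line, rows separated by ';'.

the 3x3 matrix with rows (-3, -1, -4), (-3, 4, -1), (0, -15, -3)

Gauss-Jordan on [A | I]:
R1 <- (1/-3)*R1:  [    1   1/3   4/3  |  -1/3     0     0 ]
R2 <- R2 - (-3)*R1:  [  0   5   3  |  -1   1   0 ]
R2 <- (1/5)*R2:  [    0     1   3/5  |  -1/5   1/5     0 ]
R1 <- R1 - (1/3)*R2:  [     1      0  17/15  |  -4/15  -1/15      0 ]
R3 <- R3 - (-15)*R2:  [  0   0   6  |  -3   3   1 ]
R3 <- (1/6)*R3:  [    0     0     1  |  -1/2   1/2   1/6 ]
R1 <- R1 - (17/15)*R3:  [      1       0       0  |    3/10  -19/30  -17/90 ]
R2 <- R2 - (3/5)*R3:  [     0      1      0  |   1/10  -1/10  -1/10 ]
Right block of [I | A^{-1}] is the inverse:
[ 3/10  -19/30  -17/90 ]
[ 1/10   -1/10   -1/10 ]
[ -1/2     1/2     1/6 ]

inverse = [3/10 -19/30 -17/90; 1/10 -1/10 -1/10; -1/2 1/2 1/6]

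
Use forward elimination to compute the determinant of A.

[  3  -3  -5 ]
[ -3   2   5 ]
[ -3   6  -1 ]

Forward elimination:
R2 <- R2 - (-1)*R1:  [  0  -1   0 ]
R3 <- R3 - (-1)*R1:  [  0   3  -6 ]
R3 <- R3 - (-3)*R2:  [  0   0  -6 ]
Upper-triangular form:
[ 3  -3  -5 ]
[ 0  -1   0 ]
[ 0   0  -6 ]
det(A) = (-1)^0 * (3) * (-1) * (-6) = 18  (0 row swaps -> sign +1)

det(A) = 18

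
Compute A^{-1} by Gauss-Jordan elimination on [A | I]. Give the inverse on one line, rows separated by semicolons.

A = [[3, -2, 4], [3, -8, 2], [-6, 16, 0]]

inverse = [4/9 -8/9 -7/18; 1/6 -1/3 -1/12; 0 1/2 1/4]

Gauss-Jordan on [A | I]:
R1 <- (1/3)*R1:  [    1  -2/3   4/3  |   1/3     0     0 ]
R2 <- R2 - (3)*R1:  [  0  -6  -2  |  -1   1   0 ]
R3 <- R3 - (-6)*R1:  [  0  12   8  |   2   0   1 ]
R2 <- (1/-6)*R2:  [    0     1   1/3  |   1/6  -1/6     0 ]
R1 <- R1 - (-2/3)*R2:  [    1     0  14/9  |   4/9  -1/9     0 ]
R3 <- R3 - (12)*R2:  [ 0  0  4  |  0  2  1 ]
R3 <- (1/4)*R3:  [   0    0    1  |    0  1/2  1/4 ]
R1 <- R1 - (14/9)*R3:  [     1      0      0  |    4/9   -8/9  -7/18 ]
R2 <- R2 - (1/3)*R3:  [     0      1      0  |    1/6   -1/3  -1/12 ]
Right block of [I | A^{-1}] is the inverse:
[ 4/9  -8/9  -7/18 ]
[ 1/6  -1/3  -1/12 ]
[   0   1/2    1/4 ]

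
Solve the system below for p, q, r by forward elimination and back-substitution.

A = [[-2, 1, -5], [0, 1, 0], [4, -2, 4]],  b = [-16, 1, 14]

Forward elimination on [A|b]:
R3 <- R3 - (-2)*R1:  [   0    0   -6  -18 ]
Row echelon form:
[ -2  1  -5  |  -16 ]
[  0  1   0  |    1 ]
[  0  0  -6  |  -18 ]
Back-substitution:
r = (-18) / -6 = 3
q = (1) / 1 = 1
p = (-16 - (1)*(1) - (-5)*(3)) / -2 = 1

(1, 1, 3)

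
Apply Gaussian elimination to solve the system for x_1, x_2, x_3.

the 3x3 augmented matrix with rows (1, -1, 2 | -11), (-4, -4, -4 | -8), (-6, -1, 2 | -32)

Forward elimination on [A|b]:
R2 <- R2 - (-4)*R1:  [   0   -8    4  -52 ]
R3 <- R3 - (-6)*R1:  [   0   -7   14  -98 ]
R3 <- R3 - (7/8)*R2:  [      0       0    21/2  -105/2 ]
Row echelon form:
[ 1  -1     2  |     -11 ]
[ 0  -8     4  |     -52 ]
[ 0   0  21/2  |  -105/2 ]
Back-substitution:
x_3 = (-105/2) / (21/2) = -5
x_2 = (-52 - (4)*(-5)) / -8 = 4
x_1 = (-11 - (-1)*(4) - (2)*(-5)) / 1 = 3

(3, 4, -5)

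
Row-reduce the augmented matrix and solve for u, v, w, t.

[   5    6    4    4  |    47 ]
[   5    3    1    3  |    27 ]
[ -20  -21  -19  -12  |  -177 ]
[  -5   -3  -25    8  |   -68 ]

(1, 1, 4, 5)

Forward elimination on [A|b]:
R2 <- R2 - (1)*R1:  [   0   -3   -3   -1  -20 ]
R3 <- R3 - (-4)*R1:  [  0   3  -3   4  11 ]
R4 <- R4 - (-1)*R1:  [   0    3  -21   12  -21 ]
R3 <- R3 - (-1)*R2:  [  0   0  -6   3  -9 ]
R4 <- R4 - (-1)*R2:  [   0    0  -24   11  -41 ]
R4 <- R4 - (4)*R3:  [  0   0   0  -1  -5 ]
Row echelon form:
[ 5   6   4   4  |   47 ]
[ 0  -3  -3  -1  |  -20 ]
[ 0   0  -6   3  |   -9 ]
[ 0   0   0  -1  |   -5 ]
Back-substitution:
t = (-5) / -1 = 5
w = (-9 - (3)*(5)) / -6 = 4
v = (-20 - (-3)*(4) - (-1)*(5)) / -3 = 1
u = (47 - (6)*(1) - (4)*(4) - (4)*(5)) / 5 = 1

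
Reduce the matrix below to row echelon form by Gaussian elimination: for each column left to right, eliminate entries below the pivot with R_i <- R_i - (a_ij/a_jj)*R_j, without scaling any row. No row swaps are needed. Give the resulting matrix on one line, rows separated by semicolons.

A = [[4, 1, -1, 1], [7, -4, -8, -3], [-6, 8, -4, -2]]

Forward elimination:
R2 <- R2 - (7/4)*R1:  [     0  -23/4  -25/4  -19/4 ]
R3 <- R3 - (-3/2)*R1:  [     0   19/2  -11/2   -1/2 ]
R3 <- R3 - (-38/23)*R2:  [       0        0  -364/23  -192/23 ]
Row echelon form:
[ 4      1       -1        1 ]
[ 0  -23/4    -25/4    -19/4 ]
[ 0      0  -364/23  -192/23 ]

REF = [4 1 -1 1; 0 -23/4 -25/4 -19/4; 0 0 -364/23 -192/23]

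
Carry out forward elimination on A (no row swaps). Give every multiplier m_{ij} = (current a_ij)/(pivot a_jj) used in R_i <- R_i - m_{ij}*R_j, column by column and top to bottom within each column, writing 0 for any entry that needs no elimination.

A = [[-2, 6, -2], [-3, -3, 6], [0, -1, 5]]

Forward elimination:
R2 <- R2 - (3/2)*R1:  [   0  -12    9 ]
R3: entry in column 1 is already 0 -> m_{31} = 0 (no row operation needed)
R3 <- R3 - (1/12)*R2:  [    0     0  17/4 ]
Multipliers (in order of application): m_{21} = 3/2, m_{31} = 0, m_{32} = 1/12

multipliers: 3/2, 0, 1/12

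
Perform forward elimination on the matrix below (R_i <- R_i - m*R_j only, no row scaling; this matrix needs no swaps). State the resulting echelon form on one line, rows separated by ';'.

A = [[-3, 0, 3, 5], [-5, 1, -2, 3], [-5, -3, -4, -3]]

REF = [-3 0 3 5; 0 1 -7 -16/3; 0 0 -30 -82/3]

Forward elimination:
R2 <- R2 - (5/3)*R1:  [     0      1     -7  -16/3 ]
R3 <- R3 - (5/3)*R1:  [     0     -3     -9  -34/3 ]
R3 <- R3 - (-3)*R2:  [     0      0    -30  -82/3 ]
Row echelon form:
[ -3  0    3      5 ]
[  0  1   -7  -16/3 ]
[  0  0  -30  -82/3 ]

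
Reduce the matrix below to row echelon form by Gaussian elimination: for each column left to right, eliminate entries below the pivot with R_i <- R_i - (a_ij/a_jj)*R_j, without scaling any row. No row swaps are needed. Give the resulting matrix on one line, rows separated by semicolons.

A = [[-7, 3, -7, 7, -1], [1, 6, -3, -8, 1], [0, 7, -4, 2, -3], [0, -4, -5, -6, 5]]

Forward elimination:
R2 <- R2 - (-1/7)*R1:  [    0  45/7    -4    -7   6/7 ]
R3 <- R3 - (49/45)*R2:  [      0       0   16/45  433/45  -59/15 ]
R4 <- R4 - (-28/45)*R2:  [       0        0  -337/45  -466/45    83/15 ]
R4 <- R4 - (-337/16)*R3:  [        0         0         0   3077/16  -1237/16 ]
Row echelon form:
[ -7     3     -7        7        -1 ]
[  0  45/7     -4       -7       6/7 ]
[  0     0  16/45   433/45    -59/15 ]
[  0     0      0  3077/16  -1237/16 ]

REF = [-7 3 -7 7 -1; 0 45/7 -4 -7 6/7; 0 0 16/45 433/45 -59/15; 0 0 0 3077/16 -1237/16]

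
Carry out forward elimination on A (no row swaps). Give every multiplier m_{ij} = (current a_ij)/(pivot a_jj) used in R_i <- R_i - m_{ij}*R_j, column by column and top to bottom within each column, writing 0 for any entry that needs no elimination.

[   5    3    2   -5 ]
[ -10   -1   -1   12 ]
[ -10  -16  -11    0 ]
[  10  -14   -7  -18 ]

multipliers: -2, -2, 2, -2, -4, -1

Forward elimination:
R2 <- R2 - (-2)*R1:  [ 0  5  3  2 ]
R3 <- R3 - (-2)*R1:  [   0  -10   -7  -10 ]
R4 <- R4 - (2)*R1:  [   0  -20  -11   -8 ]
R3 <- R3 - (-2)*R2:  [  0   0  -1  -6 ]
R4 <- R4 - (-4)*R2:  [ 0  0  1  0 ]
R4 <- R4 - (-1)*R3:  [  0   0   0  -6 ]
Multipliers (in order of application): m_{21} = -2, m_{31} = -2, m_{41} = 2, m_{32} = -2, m_{42} = -4, m_{43} = -1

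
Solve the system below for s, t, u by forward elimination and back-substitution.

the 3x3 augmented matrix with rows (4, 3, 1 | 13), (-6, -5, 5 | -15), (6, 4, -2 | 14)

Forward elimination on [A|b]:
R2 <- R2 - (-3/2)*R1:  [    0  -1/2  13/2   9/2 ]
R3 <- R3 - (3/2)*R1:  [     0   -1/2   -7/2  -11/2 ]
R3 <- R3 - (1)*R2:  [   0    0  -10  -10 ]
Row echelon form:
[ 4     3     1  |   13 ]
[ 0  -1/2  13/2  |  9/2 ]
[ 0     0   -10  |  -10 ]
Back-substitution:
u = (-10) / -10 = 1
t = (9/2 - (13/2)*(1)) / (-1/2) = 4
s = (13 - (3)*(4) - (1)*(1)) / 4 = 0

(0, 4, 1)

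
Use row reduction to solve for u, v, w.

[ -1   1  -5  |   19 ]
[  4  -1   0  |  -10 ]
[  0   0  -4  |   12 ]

(-2, 2, -3)

Forward elimination on [A|b]:
R2 <- R2 - (-4)*R1:  [   0    3  -20   66 ]
Row echelon form:
[ -1  1   -5  |  19 ]
[  0  3  -20  |  66 ]
[  0  0   -4  |  12 ]
Back-substitution:
w = (12) / -4 = -3
v = (66 - (-20)*(-3)) / 3 = 2
u = (19 - (1)*(2) - (-5)*(-3)) / -1 = -2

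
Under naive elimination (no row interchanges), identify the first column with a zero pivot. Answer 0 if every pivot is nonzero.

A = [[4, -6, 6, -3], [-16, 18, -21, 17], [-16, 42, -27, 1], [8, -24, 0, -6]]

Naive forward elimination:
R2 <- R2 - (-4)*R1:  [  0  -6   3   5 ]
R3 <- R3 - (-4)*R1:  [   0   18   -3  -11 ]
R4 <- R4 - (2)*R1:  [   0  -12  -12    0 ]
R3 <- R3 - (-3)*R2:  [ 0  0  6  4 ]
R4 <- R4 - (2)*R2:  [   0    0  -18  -10 ]
R4 <- R4 - (-3)*R3:  [ 0  0  0  2 ]
All pivots nonzero; naive elimination completes without hitting a zero pivot.

first zero-pivot column = 0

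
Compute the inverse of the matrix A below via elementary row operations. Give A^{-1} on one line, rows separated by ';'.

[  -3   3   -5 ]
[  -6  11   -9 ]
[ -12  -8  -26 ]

Gauss-Jordan on [A | I]:
R1 <- (1/-3)*R1:  [    1    -1   5/3  |  -1/3     0     0 ]
R2 <- R2 - (-6)*R1:  [  0   5   1  |  -2   1   0 ]
R3 <- R3 - (-12)*R1:  [   0  -20   -6  |   -4    0    1 ]
R2 <- (1/5)*R2:  [    0     1   1/5  |  -2/5   1/5     0 ]
R1 <- R1 - (-1)*R2:  [      1       0   28/15  |  -11/15     1/5       0 ]
R3 <- R3 - (-20)*R2:  [   0    0   -2  |  -12    4    1 ]
R3 <- (1/-2)*R3:  [    0     0     1  |     6    -2  -1/2 ]
R1 <- R1 - (28/15)*R3:  [       1        0        0  |  -179/15    59/15    14/15 ]
R2 <- R2 - (1/5)*R3:  [    0     1     0  |  -8/5   3/5  1/10 ]
Right block of [I | A^{-1}] is the inverse:
[ -179/15  59/15  14/15 ]
[    -8/5    3/5   1/10 ]
[       6     -2   -1/2 ]

inverse = [-179/15 59/15 14/15; -8/5 3/5 1/10; 6 -2 -1/2]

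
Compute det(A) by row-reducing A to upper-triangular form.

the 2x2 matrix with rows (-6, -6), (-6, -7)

det(A) = 6

Forward elimination:
R2 <- R2 - (1)*R1:  [  0  -1 ]
Upper-triangular form:
[ -6  -6 ]
[  0  -1 ]
det(A) = (-1)^0 * (-6) * (-1) = 6  (0 row swaps -> sign +1)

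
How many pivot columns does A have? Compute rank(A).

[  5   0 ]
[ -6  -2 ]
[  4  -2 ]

rank(A) = 2

Row reduction:
R2 <- R2 - (-6/5)*R1:  [  0  -2 ]
R3 <- R3 - (4/5)*R1:  [  0  -2 ]
R3 <- R3 - (1)*R2:  [ 0  0 ]
Row echelon form:
[ 5   0 ]
[ 0  -2 ]
[ 0   0 ]
Nonzero rows / pivot columns: 2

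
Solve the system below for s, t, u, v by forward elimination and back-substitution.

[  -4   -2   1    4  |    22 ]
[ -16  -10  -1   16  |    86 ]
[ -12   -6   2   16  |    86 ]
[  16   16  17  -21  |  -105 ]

Forward elimination on [A|b]:
R2 <- R2 - (4)*R1:  [  0  -2  -5   0  -2 ]
R3 <- R3 - (3)*R1:  [  0   0  -1   4  20 ]
R4 <- R4 - (-4)*R1:  [   0    8   21   -5  -17 ]
R4 <- R4 - (-4)*R2:  [   0    0    1   -5  -25 ]
R4 <- R4 - (-1)*R3:  [  0   0   0  -1  -5 ]
Row echelon form:
[ -4  -2   1   4  |  22 ]
[  0  -2  -5   0  |  -2 ]
[  0   0  -1   4  |  20 ]
[  0   0   0  -1  |  -5 ]
Back-substitution:
v = (-5) / -1 = 5
u = (20 - (4)*(5)) / -1 = 0
t = (-2 - (-5)*(0)) / -2 = 1
s = (22 - (-2)*(1) - (1)*(0) - (4)*(5)) / -4 = -1

(-1, 1, 0, 5)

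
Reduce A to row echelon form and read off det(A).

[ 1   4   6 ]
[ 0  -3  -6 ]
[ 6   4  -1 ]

Forward elimination:
R3 <- R3 - (6)*R1:  [   0  -20  -37 ]
R3 <- R3 - (20/3)*R2:  [ 0  0  3 ]
Upper-triangular form:
[ 1   4   6 ]
[ 0  -3  -6 ]
[ 0   0   3 ]
det(A) = (-1)^0 * (1) * (-3) * (3) = -9  (0 row swaps -> sign +1)

det(A) = -9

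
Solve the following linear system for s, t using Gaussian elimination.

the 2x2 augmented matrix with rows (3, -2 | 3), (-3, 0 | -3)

Forward elimination on [A|b]:
R2 <- R2 - (-1)*R1:  [  0  -2   0 ]
Row echelon form:
[ 3  -2  |  3 ]
[ 0  -2  |  0 ]
Back-substitution:
t = (0) / -2 = 0
s = (3 - (-2)*(0)) / 3 = 1

(1, 0)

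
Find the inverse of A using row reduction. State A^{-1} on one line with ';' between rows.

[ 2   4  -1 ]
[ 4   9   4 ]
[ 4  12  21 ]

inverse = [-141/2 48 -25/2; 34 -23 6; -6 4 -1]

Gauss-Jordan on [A | I]:
R1 <- (1/2)*R1:  [    1     2  -1/2  |   1/2     0     0 ]
R2 <- R2 - (4)*R1:  [  0   1   6  |  -2   1   0 ]
R3 <- R3 - (4)*R1:  [  0   4  23  |  -2   0   1 ]
R1 <- R1 - (2)*R2:  [     1      0  -25/2  |    9/2     -2      0 ]
R3 <- R3 - (4)*R2:  [  0   0  -1  |   6  -4   1 ]
R3 <- (1/-1)*R3:  [  0   0   1  |  -6   4  -1 ]
R1 <- R1 - (-25/2)*R3:  [      1       0       0  |  -141/2      48   -25/2 ]
R2 <- R2 - (6)*R3:  [   0    1    0  |   34  -23    6 ]
Right block of [I | A^{-1}] is the inverse:
[ -141/2   48  -25/2 ]
[     34  -23      6 ]
[     -6    4     -1 ]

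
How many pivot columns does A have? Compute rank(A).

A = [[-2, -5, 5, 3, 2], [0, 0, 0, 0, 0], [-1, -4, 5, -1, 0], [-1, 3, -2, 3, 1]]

Row reduction:
R3 <- R3 - (1/2)*R1:  [    0  -3/2   5/2  -5/2    -1 ]
R4 <- R4 - (1/2)*R1:  [    0  11/2  -9/2   3/2     0 ]
R2 <-> R3   (pivot in column 2 was zero)
[ -2    -5     5     3   2 ]
[  0  -3/2   5/2  -5/2  -1 ]
[  0     0     0     0   0 ]
[  0  11/2  -9/2   3/2   0 ]
R4 <- R4 - (-11/3)*R2:  [     0      0   14/3  -23/3  -11/3 ]
R3 <-> R4   (pivot in column 3 was zero)
[ -2    -5     5      3      2 ]
[  0  -3/2   5/2   -5/2     -1 ]
[  0     0  14/3  -23/3  -11/3 ]
[  0     0     0      0      0 ]
Row echelon form:
[ -2    -5     5      3      2 ]
[  0  -3/2   5/2   -5/2     -1 ]
[  0     0  14/3  -23/3  -11/3 ]
[  0     0     0      0      0 ]
Nonzero rows / pivot columns: 3

rank(A) = 3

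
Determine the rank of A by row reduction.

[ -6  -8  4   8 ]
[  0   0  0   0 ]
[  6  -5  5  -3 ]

Row reduction:
R3 <- R3 - (-1)*R1:  [   0  -13    9    5 ]
R2 <-> R3   (pivot in column 2 was zero)
[ -6   -8  4  8 ]
[  0  -13  9  5 ]
[  0    0  0  0 ]
Row echelon form:
[ -6   -8  4  8 ]
[  0  -13  9  5 ]
[  0    0  0  0 ]
Nonzero rows / pivot columns: 2

rank(A) = 2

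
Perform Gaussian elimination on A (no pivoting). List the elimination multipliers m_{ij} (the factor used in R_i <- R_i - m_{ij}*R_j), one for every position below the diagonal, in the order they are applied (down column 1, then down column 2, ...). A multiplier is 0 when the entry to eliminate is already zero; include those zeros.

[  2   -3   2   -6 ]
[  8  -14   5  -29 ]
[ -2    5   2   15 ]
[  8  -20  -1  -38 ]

Forward elimination:
R2 <- R2 - (4)*R1:  [  0  -2  -3  -5 ]
R3 <- R3 - (-1)*R1:  [ 0  2  4  9 ]
R4 <- R4 - (4)*R1:  [   0   -8   -9  -14 ]
R3 <- R3 - (-1)*R2:  [ 0  0  1  4 ]
R4 <- R4 - (4)*R2:  [ 0  0  3  6 ]
R4 <- R4 - (3)*R3:  [  0   0   0  -6 ]
Multipliers (in order of application): m_{21} = 4, m_{31} = -1, m_{41} = 4, m_{32} = -1, m_{42} = 4, m_{43} = 3

multipliers: 4, -1, 4, -1, 4, 3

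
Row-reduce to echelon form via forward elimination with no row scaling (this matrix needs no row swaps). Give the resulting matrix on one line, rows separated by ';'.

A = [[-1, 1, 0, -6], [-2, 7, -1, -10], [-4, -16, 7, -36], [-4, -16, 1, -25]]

Forward elimination:
R2 <- R2 - (2)*R1:  [  0   5  -1   2 ]
R3 <- R3 - (4)*R1:  [   0  -20    7  -12 ]
R4 <- R4 - (4)*R1:  [   0  -20    1   -1 ]
R3 <- R3 - (-4)*R2:  [  0   0   3  -4 ]
R4 <- R4 - (-4)*R2:  [  0   0  -3   7 ]
R4 <- R4 - (-1)*R3:  [ 0  0  0  3 ]
Row echelon form:
[ -1  1   0  -6 ]
[  0  5  -1   2 ]
[  0  0   3  -4 ]
[  0  0   0   3 ]

REF = [-1 1 0 -6; 0 5 -1 2; 0 0 3 -4; 0 0 0 3]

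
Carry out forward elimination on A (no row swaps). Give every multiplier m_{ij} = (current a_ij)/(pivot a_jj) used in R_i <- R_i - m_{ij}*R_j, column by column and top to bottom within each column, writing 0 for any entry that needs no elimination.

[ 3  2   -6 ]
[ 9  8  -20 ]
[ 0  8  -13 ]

Forward elimination:
R2 <- R2 - (3)*R1:  [  0   2  -2 ]
R3: entry in column 1 is already 0 -> m_{31} = 0 (no row operation needed)
R3 <- R3 - (4)*R2:  [  0   0  -5 ]
Multipliers (in order of application): m_{21} = 3, m_{31} = 0, m_{32} = 4

multipliers: 3, 0, 4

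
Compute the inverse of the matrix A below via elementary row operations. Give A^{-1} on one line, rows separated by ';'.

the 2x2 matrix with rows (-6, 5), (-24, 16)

Gauss-Jordan on [A | I]:
R1 <- (1/-6)*R1:  [    1  -5/6  |  -1/6     0 ]
R2 <- R2 - (-24)*R1:  [  0  -4  |  -4   1 ]
R2 <- (1/-4)*R2:  [    0     1  |     1  -1/4 ]
R1 <- R1 - (-5/6)*R2:  [     1      0  |    2/3  -5/24 ]
Right block of [I | A^{-1}] is the inverse:
[ 2/3  -5/24 ]
[   1   -1/4 ]

inverse = [2/3 -5/24; 1 -1/4]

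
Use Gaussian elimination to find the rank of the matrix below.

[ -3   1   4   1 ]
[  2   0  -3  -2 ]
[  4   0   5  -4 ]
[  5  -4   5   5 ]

rank(A) = 4

Row reduction:
R2 <- R2 - (-2/3)*R1:  [    0   2/3  -1/3  -4/3 ]
R3 <- R3 - (-4/3)*R1:  [    0   4/3  31/3  -8/3 ]
R4 <- R4 - (-5/3)*R1:  [    0  -7/3  35/3  20/3 ]
R3 <- R3 - (2)*R2:  [  0   0  11   0 ]
R4 <- R4 - (-7/2)*R2:  [    0     0  21/2     2 ]
R4 <- R4 - (21/22)*R3:  [ 0  0  0  2 ]
Row echelon form:
[ -3    1     4     1 ]
[  0  2/3  -1/3  -4/3 ]
[  0    0    11     0 ]
[  0    0     0     2 ]
Nonzero rows / pivot columns: 4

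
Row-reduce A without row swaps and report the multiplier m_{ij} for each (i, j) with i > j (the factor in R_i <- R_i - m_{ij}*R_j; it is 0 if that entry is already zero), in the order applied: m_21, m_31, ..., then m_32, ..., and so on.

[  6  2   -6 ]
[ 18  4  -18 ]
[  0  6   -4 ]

Forward elimination:
R2 <- R2 - (3)*R1:  [  0  -2   0 ]
R3: entry in column 1 is already 0 -> m_{31} = 0 (no row operation needed)
R3 <- R3 - (-3)*R2:  [  0   0  -4 ]
Multipliers (in order of application): m_{21} = 3, m_{31} = 0, m_{32} = -3

multipliers: 3, 0, -3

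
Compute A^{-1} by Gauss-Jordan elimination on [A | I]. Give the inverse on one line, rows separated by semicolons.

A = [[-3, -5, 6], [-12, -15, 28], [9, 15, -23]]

inverse = [-1 -1/3 -2/3; -8/25 1/5 4/25; -3/5 0 -1/5]

Gauss-Jordan on [A | I]:
R1 <- (1/-3)*R1:  [    1   5/3    -2  |  -1/3     0     0 ]
R2 <- R2 - (-12)*R1:  [  0   5   4  |  -4   1   0 ]
R3 <- R3 - (9)*R1:  [  0   0  -5  |   3   0   1 ]
R2 <- (1/5)*R2:  [    0     1   4/5  |  -4/5   1/5     0 ]
R1 <- R1 - (5/3)*R2:  [     1      0  -10/3  |      1   -1/3      0 ]
R3 <- (1/-5)*R3:  [    0     0     1  |  -3/5     0  -1/5 ]
R1 <- R1 - (-10/3)*R3:  [    1     0     0  |    -1  -1/3  -2/3 ]
R2 <- R2 - (4/5)*R3:  [     0      1      0  |  -8/25    1/5   4/25 ]
Right block of [I | A^{-1}] is the inverse:
[    -1  -1/3  -2/3 ]
[ -8/25   1/5  4/25 ]
[  -3/5     0  -1/5 ]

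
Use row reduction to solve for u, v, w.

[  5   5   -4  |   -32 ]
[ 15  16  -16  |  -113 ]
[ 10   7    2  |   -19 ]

(1, -5, 3)

Forward elimination on [A|b]:
R2 <- R2 - (3)*R1:  [   0    1   -4  -17 ]
R3 <- R3 - (2)*R1:  [  0  -3  10  45 ]
R3 <- R3 - (-3)*R2:  [  0   0  -2  -6 ]
Row echelon form:
[ 5  5  -4  |  -32 ]
[ 0  1  -4  |  -17 ]
[ 0  0  -2  |   -6 ]
Back-substitution:
w = (-6) / -2 = 3
v = (-17 - (-4)*(3)) / 1 = -5
u = (-32 - (5)*(-5) - (-4)*(3)) / 5 = 1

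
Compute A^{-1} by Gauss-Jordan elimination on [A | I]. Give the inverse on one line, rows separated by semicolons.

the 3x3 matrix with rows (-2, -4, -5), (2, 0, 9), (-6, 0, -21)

inverse = [0 -7/4 -3/4; -1/4 1/4 1/6; 0 1/2 1/6]

Gauss-Jordan on [A | I]:
R1 <- (1/-2)*R1:  [    1     2   5/2  |  -1/2     0     0 ]
R2 <- R2 - (2)*R1:  [  0  -4   4  |   1   1   0 ]
R3 <- R3 - (-6)*R1:  [  0  12  -6  |  -3   0   1 ]
R2 <- (1/-4)*R2:  [    0     1    -1  |  -1/4  -1/4     0 ]
R1 <- R1 - (2)*R2:  [   1    0  9/2  |    0  1/2    0 ]
R3 <- R3 - (12)*R2:  [ 0  0  6  |  0  3  1 ]
R3 <- (1/6)*R3:  [   0    0    1  |    0  1/2  1/6 ]
R1 <- R1 - (9/2)*R3:  [    1     0     0  |     0  -7/4  -3/4 ]
R2 <- R2 - (-1)*R3:  [    0     1     0  |  -1/4   1/4   1/6 ]
Right block of [I | A^{-1}] is the inverse:
[    0  -7/4  -3/4 ]
[ -1/4   1/4   1/6 ]
[    0   1/2   1/6 ]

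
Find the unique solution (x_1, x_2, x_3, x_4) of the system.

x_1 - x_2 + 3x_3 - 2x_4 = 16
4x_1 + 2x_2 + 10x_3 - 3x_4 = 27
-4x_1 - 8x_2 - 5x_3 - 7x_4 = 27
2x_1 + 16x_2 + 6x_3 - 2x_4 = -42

Forward elimination on [A|b]:
R2 <- R2 - (4)*R1:  [   0    6   -2    5  -37 ]
R3 <- R3 - (-4)*R1:  [   0  -12    7  -15   91 ]
R4 <- R4 - (2)*R1:  [   0   18    0    2  -74 ]
R3 <- R3 - (-2)*R2:  [  0   0   3  -5  17 ]
R4 <- R4 - (3)*R2:  [   0    0    6  -13   37 ]
R4 <- R4 - (2)*R3:  [  0   0   0  -3   3 ]
Row echelon form:
[ 1  -1   3  -2  |   16 ]
[ 0   6  -2   5  |  -37 ]
[ 0   0   3  -5  |   17 ]
[ 0   0   0  -3  |    3 ]
Back-substitution:
x_4 = (3) / -3 = -1
x_3 = (17 - (-5)*(-1)) / 3 = 4
x_2 = (-37 - (-2)*(4) - (5)*(-1)) / 6 = -4
x_1 = (16 - (-1)*(-4) - (3)*(4) - (-2)*(-1)) / 1 = -2

(-2, -4, 4, -1)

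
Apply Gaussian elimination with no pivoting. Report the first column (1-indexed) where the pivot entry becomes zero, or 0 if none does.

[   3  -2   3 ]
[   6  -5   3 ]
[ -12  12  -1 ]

Naive forward elimination:
R2 <- R2 - (2)*R1:  [  0  -1  -3 ]
R3 <- R3 - (-4)*R1:  [  0   4  11 ]
R3 <- R3 - (-4)*R2:  [  0   0  -1 ]
All pivots nonzero; naive elimination completes without hitting a zero pivot.

first zero-pivot column = 0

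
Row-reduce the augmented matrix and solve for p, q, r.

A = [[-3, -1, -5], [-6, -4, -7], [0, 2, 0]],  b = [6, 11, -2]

Forward elimination on [A|b]:
R2 <- R2 - (2)*R1:  [  0  -2   3  -1 ]
R3 <- R3 - (-1)*R2:  [  0   0   3  -3 ]
Row echelon form:
[ -3  -1  -5  |   6 ]
[  0  -2   3  |  -1 ]
[  0   0   3  |  -3 ]
Back-substitution:
r = (-3) / 3 = -1
q = (-1 - (3)*(-1)) / -2 = -1
p = (6 - (-1)*(-1) - (-5)*(-1)) / -3 = 0

(0, -1, -1)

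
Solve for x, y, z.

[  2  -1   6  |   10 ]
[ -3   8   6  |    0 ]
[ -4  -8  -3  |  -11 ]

Forward elimination on [A|b]:
R2 <- R2 - (-3/2)*R1:  [    0  13/2    15    15 ]
R3 <- R3 - (-2)*R1:  [   0  -10    9    9 ]
R3 <- R3 - (-20/13)*R2:  [      0       0  417/13  417/13 ]
Row echelon form:
[ 2    -1       6  |      10 ]
[ 0  13/2      15  |      15 ]
[ 0     0  417/13  |  417/13 ]
Back-substitution:
z = (417/13) / (417/13) = 1
y = (15 - (15)*(1)) / (13/2) = 0
x = (10 - (-1)*(0) - (6)*(1)) / 2 = 2

(2, 0, 1)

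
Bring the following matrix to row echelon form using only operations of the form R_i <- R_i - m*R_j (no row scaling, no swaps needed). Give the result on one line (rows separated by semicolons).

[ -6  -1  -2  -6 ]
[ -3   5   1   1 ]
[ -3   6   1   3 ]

REF = [-6 -1 -2 -6; 0 11/2 2 4; 0 0 -4/11 14/11]

Forward elimination:
R2 <- R2 - (1/2)*R1:  [    0  11/2     2     4 ]
R3 <- R3 - (1/2)*R1:  [    0  13/2     2     6 ]
R3 <- R3 - (13/11)*R2:  [     0      0  -4/11  14/11 ]
Row echelon form:
[ -6    -1     -2     -6 ]
[  0  11/2      2      4 ]
[  0     0  -4/11  14/11 ]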